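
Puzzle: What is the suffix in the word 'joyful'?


The word 'joyful' = 'joy' (root) + '-ful' (suffix). The suffix is '-ful'.

ful


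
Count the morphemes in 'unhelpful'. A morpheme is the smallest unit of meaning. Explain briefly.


Decomposition: un- (prefix) + help (root) + -ful (suffix) = 3 morpheme(s)

3 morphemes


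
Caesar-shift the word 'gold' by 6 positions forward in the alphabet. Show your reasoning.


Shift each letter by 6: g -> m, o -> u, l -> r, d -> j. Result: 'murj'.

murj


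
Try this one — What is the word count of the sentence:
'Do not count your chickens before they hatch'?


Split into words: Do | not | count | your | chickens | before | they | hatch = 8 words.

8


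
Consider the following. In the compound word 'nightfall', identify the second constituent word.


Split 'nightfall' into 'night' + 'fall'. The second part is 'fall'.

fall


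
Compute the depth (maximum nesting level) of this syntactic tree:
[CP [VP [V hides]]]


Count bracket nesting levels:
'[' at pos 0: depth = 1
'[' at pos 4: depth = 2
'[' at pos 8: depth = 3
Maximum depth reached: 3

3


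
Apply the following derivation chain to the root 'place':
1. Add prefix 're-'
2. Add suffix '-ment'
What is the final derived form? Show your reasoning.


Step 1: Add prefix 're-' to 'place' = 'replace'
Step 2: Add suffix '-ment' to 'replace' = 'replacement'

replacement


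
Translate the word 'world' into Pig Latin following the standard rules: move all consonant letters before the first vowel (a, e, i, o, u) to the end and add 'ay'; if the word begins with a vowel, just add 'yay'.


'world': move consonant cluster 'w' to end and add 'ay': 'orldway'.

orldway


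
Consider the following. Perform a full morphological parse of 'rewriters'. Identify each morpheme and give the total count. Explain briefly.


Step 1: Identify prefix: 're' (meaning: again)
Step 2: Identify root: 'write'
Step 3: Identify suffix(es): 'er, s'
Decomposition: re- (prefix: again) + write (root) + -er (suffix: one who) + -s (plural)
Total morphemes: 4

4 morphemes (re- (prefix: again) + write (root) + -er (suffix: one who) + -s (plural))


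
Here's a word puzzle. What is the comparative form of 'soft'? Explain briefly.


Apply comparative formation (add -er): 'soft' -> 'softer'.

softer


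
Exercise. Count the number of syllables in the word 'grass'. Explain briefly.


Break 'grass' into syllables: grass -> grass = 1 syllable

1 syllable


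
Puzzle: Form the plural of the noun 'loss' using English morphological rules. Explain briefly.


Apply rule: Add -es (sibilant/fricative ending). 'loss' becomes 'losses'.

losses


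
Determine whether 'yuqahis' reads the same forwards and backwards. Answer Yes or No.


Forward: 'yuqahis'
Reversed: 'sihaquy'
They differ.

No


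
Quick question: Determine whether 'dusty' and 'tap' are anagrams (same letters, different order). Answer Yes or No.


Sorted letters of 'dusty': 'dstuy'
Sorted letters of 'tap': 'apt'
They do not match.

No


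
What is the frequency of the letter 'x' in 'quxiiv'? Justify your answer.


Letter 'x' in 'quxiiv': found at position(s) 3 = 1 occurrence(s).

1


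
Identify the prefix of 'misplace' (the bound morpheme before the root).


The word 'misplace' = 'mis' (prefix) + 'place' (root). The prefix is 'mis'.

mis


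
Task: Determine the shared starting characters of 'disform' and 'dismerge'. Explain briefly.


Compare from the start: 3 characters match: 'dis'. Mismatch at position 4: 'f' vs 'm'.

dis


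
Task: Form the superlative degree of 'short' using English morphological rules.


Apply superlative formation (add -est): 'short' -> 'shortest'.

shortest


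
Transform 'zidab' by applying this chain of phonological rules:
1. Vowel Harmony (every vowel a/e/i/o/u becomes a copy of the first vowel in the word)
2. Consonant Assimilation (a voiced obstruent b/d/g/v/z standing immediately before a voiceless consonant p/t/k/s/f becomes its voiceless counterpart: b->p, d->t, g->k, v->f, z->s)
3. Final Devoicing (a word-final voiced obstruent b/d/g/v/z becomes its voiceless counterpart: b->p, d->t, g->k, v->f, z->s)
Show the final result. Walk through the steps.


Starting form: 'zidab'
Rule 1: Vowel Harmony: all vowels become 'i' (matching first vowel). 'zidab' -> 'zidib'
Rule 2: Consonant Assimilation: no voiced obstruent (b/d/g/v/z) stands immediately before a voiceless consonant (p/t/k/s/f). No change.
Rule 3: Final Devoicing: word-final voiced obstruent 'b' becomes voiceless 'p'. 'zidib' -> 'zidip'
Final form: 'zidip'

zidip


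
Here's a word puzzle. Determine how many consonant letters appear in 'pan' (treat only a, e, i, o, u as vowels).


Consonants in 'pan': p, n = 2 consonants.

2


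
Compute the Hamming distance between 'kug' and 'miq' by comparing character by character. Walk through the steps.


Alignment:
Position 1: 'k' vs 'm' = DIFFER
Position 2: 'u' vs 'i' = DIFFER
Position 3: 'g' vs 'q' = DIFFER
Total differences: 3

3


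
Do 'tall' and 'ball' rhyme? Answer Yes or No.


Rime (stressed vowel + following sounds) of 'tall': -all = /ɔːl/
Rime of 'ball': -all = /ɔːl/
/ɔːl/ and /ɔːl/ are the same ending sound, so the words rhyme.

Yes


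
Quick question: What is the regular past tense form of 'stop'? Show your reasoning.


Apply rule: Double final consonant and add -ed. 'stop' becomes 'stopped'.

stopped


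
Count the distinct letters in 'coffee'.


Unique letters in 'coffee': {c, e, f, o} = 4 distinct letters.

4


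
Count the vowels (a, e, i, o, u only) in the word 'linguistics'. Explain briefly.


Vowels in 'linguistics': i, u, i, i = 4 vowels.

4


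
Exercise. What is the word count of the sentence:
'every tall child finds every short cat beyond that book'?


Split into words: every | tall | child | finds | every | short | cat | beyond | that | book = 10 words.

10


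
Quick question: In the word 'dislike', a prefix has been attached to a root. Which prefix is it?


The word 'dislike' = 'dis' (prefix) + 'like' (root). The prefix is 'dis'.

dis


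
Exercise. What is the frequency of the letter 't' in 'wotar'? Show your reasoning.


Letter 't' in 'wotar': found at position(s) 3 = 1 occurrence(s).

1


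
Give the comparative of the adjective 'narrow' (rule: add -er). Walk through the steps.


Apply comparative formation (add -er): 'narrow' -> 'narrower'.

narrower


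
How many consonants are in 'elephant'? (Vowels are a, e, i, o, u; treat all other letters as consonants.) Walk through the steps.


Consonants in 'elephant': l, p, h, n, t = 5 consonants.

5


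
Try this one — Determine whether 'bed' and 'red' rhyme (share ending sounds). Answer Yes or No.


Rime (stressed vowel + following sounds) of 'bed': -ed = /ɛd/
Rime of 'red': -ed = /ɛd/
/ɛd/ and /ɛd/ are the same ending sound, so the words rhyme.

Yes


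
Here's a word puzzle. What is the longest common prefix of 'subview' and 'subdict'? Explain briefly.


Compare from the start: 3 characters match: 'sub'. Mismatch at position 4: 'v' vs 'd'.

sub


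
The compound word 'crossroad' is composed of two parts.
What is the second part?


Split 'crossroad' into 'cross' + 'road'. The second part is 'road'.

road


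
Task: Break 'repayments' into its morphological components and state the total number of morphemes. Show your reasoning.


Step 1: Identify prefix: 're' (meaning: again)
Step 2: Identify root: 'pay'
Step 3: Identify suffix(es): 'ment, s'
Decomposition: re- (prefix: again) + pay (root) + -ment (suffix: action/result) + -s (plural)
Total morphemes: 4

4 morphemes (re- (prefix: again) + pay (root) + -ment (suffix: action/result) + -s (plural))


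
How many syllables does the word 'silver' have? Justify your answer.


Break 'silver' into syllables: sil-ver -> sil | ver = 2 syllables

2 syllables


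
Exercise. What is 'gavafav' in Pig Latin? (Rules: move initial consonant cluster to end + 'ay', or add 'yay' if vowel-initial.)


'gavafav': move consonant cluster 'g' to end and add 'ay': 'avafavgay'.

avafavgay


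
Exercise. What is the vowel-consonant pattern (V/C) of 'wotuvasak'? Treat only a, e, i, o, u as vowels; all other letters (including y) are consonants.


Letter mapping: w = C, o = V, t = C, u = V, v = C, a = V, s = C, a = V, k = C.

CVCVCVCVC


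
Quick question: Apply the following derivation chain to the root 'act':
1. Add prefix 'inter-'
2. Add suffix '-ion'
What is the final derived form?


Step 1: Add prefix 'inter-' to 'act' = 'interact'
Step 2: Add suffix '-ion' to 'interact' = 'interaction'

interaction


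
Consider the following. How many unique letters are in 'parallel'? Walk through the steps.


Unique letters in 'parallel': {a, e, l, p, r} = 5 distinct letters.

5


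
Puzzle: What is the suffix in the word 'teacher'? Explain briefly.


The word 'teacher' = 'teach' (root) + '-er' (suffix). The suffix is '-er'.

er


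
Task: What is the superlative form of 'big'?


Apply superlative formation (double final consonant, add -est): 'big' -> 'biggest'.

biggest


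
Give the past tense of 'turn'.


Apply rule: Add -ed. 'turn' becomes 'turned'.

turned


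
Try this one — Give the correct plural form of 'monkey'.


Apply rule: Add -s. 'monkey' becomes 'monkeys'.

monkeys


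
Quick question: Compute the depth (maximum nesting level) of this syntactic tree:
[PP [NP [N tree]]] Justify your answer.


Count bracket nesting levels:
'[' at pos 0: depth = 1
'[' at pos 4: depth = 2
'[' at pos 8: depth = 3
Maximum depth reached: 3

3


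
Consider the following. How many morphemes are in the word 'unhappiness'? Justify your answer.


Decomposition: un- (prefix) + happy (root) + -ness (suffix) = 3 morpheme(s)

3 morphemes


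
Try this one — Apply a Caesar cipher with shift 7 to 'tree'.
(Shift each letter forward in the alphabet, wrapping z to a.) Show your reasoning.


Shift each letter by 7: t -> a, r -> y, e -> l, e -> l. Result: 'ayll'.

ayll


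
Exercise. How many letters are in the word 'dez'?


Spell out 'dez' and number each letter: d(1), e(2), z(3). Total: 3 letters.

3


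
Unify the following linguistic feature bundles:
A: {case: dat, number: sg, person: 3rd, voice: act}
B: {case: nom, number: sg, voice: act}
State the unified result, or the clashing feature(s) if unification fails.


Compare features:
case: A=dat vs B=nom -> CLASH
number: A=sg vs B=sg -> unified: sg
person: A=3rd vs B=_ -> unified: 3rd
voice: A=act vs B=act -> unified: act
Clash detected on feature 'case' (dat vs nom); unification fails.

CLASH on 'case' (dat vs nom)


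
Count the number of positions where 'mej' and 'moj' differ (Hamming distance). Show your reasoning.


Alignment:
Position 1: 'm' vs 'm' = match
Position 2: 'e' vs 'o' = DIFFER
Position 3: 'j' vs 'j' = match
Total differences: 1

1


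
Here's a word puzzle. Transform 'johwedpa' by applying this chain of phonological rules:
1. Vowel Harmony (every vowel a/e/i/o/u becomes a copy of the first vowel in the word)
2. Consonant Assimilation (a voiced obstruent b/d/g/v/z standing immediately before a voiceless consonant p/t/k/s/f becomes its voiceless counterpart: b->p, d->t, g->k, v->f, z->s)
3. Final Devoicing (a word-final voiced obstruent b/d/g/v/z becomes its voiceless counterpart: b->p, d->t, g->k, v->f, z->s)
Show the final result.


Starting form: 'johwedpa'
Rule 1: Vowel Harmony: all vowels become 'o' (matching first vowel). 'johwedpa' -> 'johwodpo'
Rule 2: Consonant Assimilation: voiced obstruent before voiceless consonant becomes voiceless ('dp' -> 'tp'). 'johwodpo' -> 'johwotpo'
Rule 3: Final Devoicing: the word ends in the vowel 'o', not a consonant. No change.
Final form: 'johwotpo'

johwotpo


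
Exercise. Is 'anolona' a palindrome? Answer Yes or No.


Forward: 'anolona'
Reversed: 'anolona'
They are identical.

Yes


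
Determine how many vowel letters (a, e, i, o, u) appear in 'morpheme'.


Vowels in 'morpheme': o, e, e = 3 vowels.

3


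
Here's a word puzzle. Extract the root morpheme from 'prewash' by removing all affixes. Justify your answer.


Remove prefix 'pre' from 'prewash' to get root 'wash'.

wash


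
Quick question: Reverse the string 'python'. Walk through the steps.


Reverse 'python' character by character: 'nohtyp'.

nohtyp


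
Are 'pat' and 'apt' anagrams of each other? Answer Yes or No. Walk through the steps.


Sorted letters of 'pat': 'apt'
Sorted letters of 'apt': 'apt'
They match.

Yes


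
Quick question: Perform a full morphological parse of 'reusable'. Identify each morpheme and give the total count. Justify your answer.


Step 1: Identify prefix: 're' (meaning: again)
Step 2: Identify root: 'use'
Step 3: Identify suffix(es): 'able'
Decomposition: re- (prefix: again) + use (root) + -able (suffix: capable of)
Total morphemes: 3

3 morphemes (re- (prefix: again) + use (root) + -able (suffix: capable of))


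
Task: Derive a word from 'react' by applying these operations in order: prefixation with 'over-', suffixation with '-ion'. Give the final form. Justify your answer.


Step 1: Add prefix 'over-' to 'react' = 'overreact'
Step 2: Add suffix '-ion' to 'overreact' = 'overreaction'

overreaction


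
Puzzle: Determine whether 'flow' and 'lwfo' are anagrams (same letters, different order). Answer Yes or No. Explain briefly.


Sorted letters of 'flow': 'flow'
Sorted letters of 'lwfo': 'flow'
They match.

Yes


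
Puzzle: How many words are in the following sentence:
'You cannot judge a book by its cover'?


Split into words: You | cannot | judge | a | book | by | its | cover = 8 words.

8


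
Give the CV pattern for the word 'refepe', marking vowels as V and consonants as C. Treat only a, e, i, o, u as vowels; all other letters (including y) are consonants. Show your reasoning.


Letter mapping: r = C, e = V, f = C, e = V, p = C, e = V.

CVCVCV


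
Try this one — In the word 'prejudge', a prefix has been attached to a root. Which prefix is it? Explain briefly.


The word 'prejudge' = 'pre' (prefix) + 'judge' (root). The prefix is 'pre'.

pre


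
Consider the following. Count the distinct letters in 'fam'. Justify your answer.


Unique letters in 'fam': {a, f, m} = 3 distinct letters.

3


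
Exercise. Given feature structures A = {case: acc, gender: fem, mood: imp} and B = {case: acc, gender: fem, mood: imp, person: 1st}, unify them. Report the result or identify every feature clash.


Compare features:
case: A=acc vs B=acc -> unified: acc
gender: A=fem vs B=fem -> unified: fem
mood: A=imp vs B=imp -> unified: imp
person: A=_ vs B=1st -> unified: 1st
No clashes found.

Unified: {case: acc, gender: fem, mood: imp, person: 1st}


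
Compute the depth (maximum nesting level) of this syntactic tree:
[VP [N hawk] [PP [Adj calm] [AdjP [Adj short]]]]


Count bracket nesting levels:
'[' at pos 0: depth = 1
'[' at pos 4: depth = 2
'[' at pos 13: depth = 2
'[' at pos 17: depth = 3
'[' at pos 28: depth = 3
'[' at pos 34: depth = 4
Maximum depth reached: 4

4


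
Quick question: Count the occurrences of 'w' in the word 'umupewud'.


Letter 'w' in 'umupewud': found at position(s) 6 = 1 occurrence(s).

1


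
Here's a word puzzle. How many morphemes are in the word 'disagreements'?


Decomposition: dis- (prefix) + agree (root) + -ment (suffix) + -s (plural) = 4 morpheme(s)

4 morphemes


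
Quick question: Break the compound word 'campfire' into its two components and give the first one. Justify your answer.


Split 'campfire' into 'camp' + 'fire'. The first part is 'camp'.

camp


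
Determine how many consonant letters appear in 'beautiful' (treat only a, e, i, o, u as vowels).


Consonants in 'beautiful': b, t, f, l = 4 consonants.

4


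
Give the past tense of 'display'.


Apply rule: Add -ed. 'display' becomes 'displayed'.

displayed


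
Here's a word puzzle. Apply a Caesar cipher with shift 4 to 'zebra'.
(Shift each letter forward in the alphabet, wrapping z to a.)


Shift each letter by 4: z -> d, e -> i, b -> f, r -> v, a -> e. Result: 'difve'.

difve


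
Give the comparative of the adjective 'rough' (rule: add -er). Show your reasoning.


Apply comparative formation (add -er): 'rough' -> 'rougher'.

rougher


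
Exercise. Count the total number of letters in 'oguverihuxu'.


Spell out 'oguverihuxu' and number each letter: o(1), g(2), u(3), v(4), e(5), r(6), i(7), h(8), u(9), x(10), u(11). Total: 11 letters.

11


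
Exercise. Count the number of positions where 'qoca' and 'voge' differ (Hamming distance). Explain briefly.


Alignment:
Position 1: 'q' vs 'v' = DIFFER
Position 2: 'o' vs 'o' = match
Position 3: 'c' vs 'g' = DIFFER
Position 4: 'a' vs 'e' = DIFFER
Total differences: 3

3


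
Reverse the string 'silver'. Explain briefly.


Reverse 'silver' character by character: 'revlis'.

revlis


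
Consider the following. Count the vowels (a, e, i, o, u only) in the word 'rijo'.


Vowels in 'rijo': i, o = 2 vowels.

2


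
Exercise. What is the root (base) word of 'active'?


Remove suffix '-ive' from 'active' to get root 'act'.

act


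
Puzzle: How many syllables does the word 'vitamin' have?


Break 'vitamin' into syllables: vi-ta-min -> vi | ta | min = 3 syllables

3 syllables


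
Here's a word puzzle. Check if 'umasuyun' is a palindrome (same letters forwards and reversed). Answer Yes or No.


Forward: 'umasuyun'
Reversed: 'nuyusamu'
They differ.

No


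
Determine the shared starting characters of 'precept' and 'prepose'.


Compare from the start: 3 characters match: 'pre'. Mismatch at position 4: 'c' vs 'p'.

pre


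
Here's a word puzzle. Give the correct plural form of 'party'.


Apply rule: Change -y to -ies (consonant + y). 'party' becomes 'parties'.

parties


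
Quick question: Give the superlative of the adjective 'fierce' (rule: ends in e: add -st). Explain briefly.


Apply superlative formation (ends in e: add -st): 'fierce' -> 'fiercest'.

fiercest


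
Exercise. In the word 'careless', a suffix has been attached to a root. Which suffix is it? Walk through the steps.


The word 'careless' = 'care' (root) + '-less' (suffix). The suffix is '-less'.

less


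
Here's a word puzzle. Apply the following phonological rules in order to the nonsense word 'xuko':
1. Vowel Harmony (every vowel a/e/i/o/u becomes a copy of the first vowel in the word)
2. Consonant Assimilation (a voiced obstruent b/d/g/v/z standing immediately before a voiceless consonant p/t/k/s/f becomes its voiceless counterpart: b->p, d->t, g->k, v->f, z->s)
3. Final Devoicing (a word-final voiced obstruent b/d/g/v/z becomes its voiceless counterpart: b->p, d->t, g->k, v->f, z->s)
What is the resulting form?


Starting form: 'xuko'
Rule 1: Vowel Harmony: all vowels become 'u' (matching first vowel). 'xuko' -> 'xuku'
Rule 2: Consonant Assimilation: no voiced obstruent (b/d/g/v/z) stands immediately before a voiceless consonant (p/t/k/s/f). No change.
Rule 3: Final Devoicing: the word ends in the vowel 'u', not a consonant. No change.
Final form: 'xuku'

xuku


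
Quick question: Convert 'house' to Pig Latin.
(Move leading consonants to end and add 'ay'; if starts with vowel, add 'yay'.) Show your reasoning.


'house': move consonant cluster 'h' to end and add 'ay': 'ousehay'.

ousehay


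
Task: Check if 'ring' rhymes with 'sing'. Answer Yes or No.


Rime (stressed vowel + following sounds) of 'ring': -ing = /ɪŋ/
Rime of 'sing': -ing = /ɪŋ/
/ɪŋ/ and /ɪŋ/ are the same ending sound, so the words rhyme.

Yes


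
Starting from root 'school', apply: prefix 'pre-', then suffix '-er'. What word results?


Step 1: Add prefix 'pre-' to 'school' = 'preschool'
Step 2: Add suffix '-er' to 'preschool' = 'preschooler'

preschooler


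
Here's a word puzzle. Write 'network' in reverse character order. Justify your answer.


Reverse 'network' character by character: 'krowten'.

krowten


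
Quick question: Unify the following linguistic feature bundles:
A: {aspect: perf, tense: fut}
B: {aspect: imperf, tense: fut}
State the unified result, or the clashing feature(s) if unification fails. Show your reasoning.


Compare features:
aspect: A=perf vs B=imperf -> CLASH
tense: A=fut vs B=fut -> unified: fut
Clash detected on feature 'aspect' (perf vs imperf); unification fails.

CLASH on 'aspect' (perf vs imperf)


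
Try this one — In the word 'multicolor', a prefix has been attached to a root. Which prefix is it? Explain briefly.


The word 'multicolor' = 'multi' (prefix) + 'color' (root). The prefix is 'multi'.

multi


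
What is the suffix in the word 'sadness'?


The word 'sadness' = 'sad' (root) + '-ness' (suffix). The suffix is '-ness'.

ness


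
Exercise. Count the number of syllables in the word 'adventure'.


Break 'adventure' into syllables: ad-ven-ture -> ad | ven | ture = 3 syllables

3 syllables


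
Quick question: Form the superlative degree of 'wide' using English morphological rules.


Apply superlative formation (ends in e: add -st): 'wide' -> 'widest'.

widest


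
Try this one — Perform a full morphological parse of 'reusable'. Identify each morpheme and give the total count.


Step 1: Identify prefix: 're' (meaning: again)
Step 2: Identify root: 'use'
Step 3: Identify suffix(es): 'able'
Decomposition: re- (prefix: again) + use (root) + -able (suffix: capable of)
Total morphemes: 3

3 morphemes (re- (prefix: again) + use (root) + -able (suffix: capable of))


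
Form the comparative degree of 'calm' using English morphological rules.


Apply comparative formation (add -er): 'calm' -> 'calmer'.

calmer


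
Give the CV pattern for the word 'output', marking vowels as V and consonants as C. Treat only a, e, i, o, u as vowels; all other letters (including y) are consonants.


Letter mapping: o = V, u = V, t = C, p = C, u = V, t = C.

VVCCVC


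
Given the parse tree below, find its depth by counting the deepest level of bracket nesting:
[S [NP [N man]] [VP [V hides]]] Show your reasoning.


Count bracket nesting levels:
'[' at pos 0: depth = 1
'[' at pos 3: depth = 2
'[' at pos 7: depth = 3
'[' at pos 16: depth = 2
'[' at pos 20: depth = 3
Maximum depth reached: 3

3


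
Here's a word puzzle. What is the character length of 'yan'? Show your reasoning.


Spell out 'yan' and number each letter: y(1), a(2), n(3). Total: 3 letters.

3


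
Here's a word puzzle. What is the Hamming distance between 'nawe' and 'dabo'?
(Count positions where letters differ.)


Alignment:
Position 1: 'n' vs 'd' = DIFFER
Position 2: 'a' vs 'a' = match
Position 3: 'w' vs 'b' = DIFFER
Position 4: 'e' vs 'o' = DIFFER
Total differences: 3

3


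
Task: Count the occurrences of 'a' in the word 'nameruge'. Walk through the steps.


Letter 'a' in 'nameruge': found at position(s) 2 = 1 occurrence(s).

1


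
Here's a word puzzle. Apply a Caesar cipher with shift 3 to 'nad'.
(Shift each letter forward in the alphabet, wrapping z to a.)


Shift each letter by 3: n -> q, a -> d, d -> g. Result: 'qdg'.

qdg


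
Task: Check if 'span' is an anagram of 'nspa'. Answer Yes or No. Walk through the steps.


Sorted letters of 'span': 'anps'
Sorted letters of 'nspa': 'anps'
They match.

Yes


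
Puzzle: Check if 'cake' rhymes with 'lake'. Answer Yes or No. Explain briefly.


Rime (stressed vowel + following sounds) of 'cake': -ake = /eɪk/
Rime of 'lake': -ake = /eɪk/
/eɪk/ and /eɪk/ are the same ending sound, so the words rhyme.

Yes


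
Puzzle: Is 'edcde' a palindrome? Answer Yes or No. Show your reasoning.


Forward: 'edcde'
Reversed: 'edcde'
They are identical.

Yes


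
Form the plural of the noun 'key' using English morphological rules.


Apply rule: Add -s. 'key' becomes 'keys'.

keys


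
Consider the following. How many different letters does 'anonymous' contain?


Unique letters in 'anonymous': {a, m, n, o, s, u, y} = 7 distinct letters.

7


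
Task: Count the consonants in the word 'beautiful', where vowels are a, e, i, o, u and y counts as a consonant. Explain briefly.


Consonants in 'beautiful': b, t, f, l = 4 consonants.

4


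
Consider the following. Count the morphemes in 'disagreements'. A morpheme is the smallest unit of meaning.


Decomposition: dis- (prefix) + agree (root) + -ment (suffix) + -s (plural) = 4 morpheme(s)

4 morphemes


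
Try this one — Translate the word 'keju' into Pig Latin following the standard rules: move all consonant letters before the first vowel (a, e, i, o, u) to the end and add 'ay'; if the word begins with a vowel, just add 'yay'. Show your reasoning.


'keju': move consonant cluster 'k' to end and add 'ay': 'ejukay'.

ejukay


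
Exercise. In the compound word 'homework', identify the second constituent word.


Split 'homework' into 'home' + 'work'. The second part is 'work'.

work


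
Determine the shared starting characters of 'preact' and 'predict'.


Compare from the start: 3 characters match: 'pre'. Mismatch at position 4: 'a' vs 'd'.

pre


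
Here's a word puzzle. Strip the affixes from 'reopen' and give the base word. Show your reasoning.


Remove prefix 're' from 'reopen' to get root 'open'.

open


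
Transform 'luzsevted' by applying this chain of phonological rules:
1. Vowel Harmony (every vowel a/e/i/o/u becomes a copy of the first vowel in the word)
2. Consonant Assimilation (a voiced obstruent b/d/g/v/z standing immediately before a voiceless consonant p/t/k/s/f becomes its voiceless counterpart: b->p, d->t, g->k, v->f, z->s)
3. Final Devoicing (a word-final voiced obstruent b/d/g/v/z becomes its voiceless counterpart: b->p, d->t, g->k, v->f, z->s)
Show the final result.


Starting form: 'luzsevted'
Rule 1: Vowel Harmony: all vowels become 'u' (matching first vowel). 'luzsevted' -> 'luzsuvtud'
Rule 2: Consonant Assimilation: voiced obstruent before voiceless consonant becomes voiceless ('zs' -> 'ss', 'vt' -> 'ft'). 'luzsuvtud' -> 'lussuftud'
Rule 3: Final Devoicing: word-final voiced obstruent 'd' becomes voiceless 't'. 'lussuftud' -> 'lussuftut'
Final form: 'lussuftut'

lussuftut


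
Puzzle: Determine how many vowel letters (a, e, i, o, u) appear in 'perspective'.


Vowels in 'perspective': e, e, i, e = 4 vowels.

4


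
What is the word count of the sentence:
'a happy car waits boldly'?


Split into words: a | happy | car | waits | boldly = 5 words.

5


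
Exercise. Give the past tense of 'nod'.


Apply rule: Double final consonant and add -ed. 'nod' becomes 'nodded'.

nodded


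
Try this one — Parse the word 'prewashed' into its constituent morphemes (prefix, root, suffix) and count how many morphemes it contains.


Step 1: Identify prefix: 'pre' (meaning: before)
Step 2: Identify root: 'wash'
Step 3: Identify suffix(es): 'ed'
Decomposition: pre- (prefix: before) + wash (root) + -ed (suffix: past)
Total morphemes: 3

3 morphemes (pre- (prefix: before) + wash (root) + -ed (suffix: past))


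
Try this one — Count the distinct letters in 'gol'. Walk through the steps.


Unique letters in 'gol': {g, l, o} = 3 distinct letters.

3


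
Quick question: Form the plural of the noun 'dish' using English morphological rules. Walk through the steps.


Apply rule: Add -es (sibilant/fricative ending). 'dish' becomes 'dishes'.

dishes


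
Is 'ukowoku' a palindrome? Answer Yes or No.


Forward: 'ukowoku'
Reversed: 'ukowoku'
They are identical.

Yes


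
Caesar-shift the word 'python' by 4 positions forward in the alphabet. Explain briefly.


Shift each letter by 4: p -> t, y -> c, t -> x, h -> l, o -> s, n -> r. Result: 'tcxlsr'.

tcxlsr


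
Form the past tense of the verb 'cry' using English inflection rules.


Apply rule: Change -y to -ied. 'cry' becomes 'cried'.

cried


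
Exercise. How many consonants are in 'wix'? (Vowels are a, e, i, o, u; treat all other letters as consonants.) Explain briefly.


Consonants in 'wix': w, x = 2 consonants.

2


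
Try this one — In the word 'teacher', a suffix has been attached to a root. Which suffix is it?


The word 'teacher' = 'teach' (root) + '-er' (suffix). The suffix is '-er'.

er


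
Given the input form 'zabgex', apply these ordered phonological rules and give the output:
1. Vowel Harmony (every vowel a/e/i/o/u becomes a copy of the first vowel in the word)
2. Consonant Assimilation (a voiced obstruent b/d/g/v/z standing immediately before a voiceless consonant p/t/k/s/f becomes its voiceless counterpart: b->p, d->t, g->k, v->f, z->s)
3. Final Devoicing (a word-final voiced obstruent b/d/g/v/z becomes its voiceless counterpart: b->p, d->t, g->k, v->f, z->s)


Starting form: 'zabgex'
Rule 1: Vowel Harmony: all vowels become 'a' (matching first vowel). 'zabgex' -> 'zabgax'
Rule 2: Consonant Assimilation: no voiced obstruent (b/d/g/v/z) stands immediately before a voiceless consonant (p/t/k/s/f). No change.
Rule 3: Final Devoicing: final consonant 'x' is not one of the voiced obstruents b/d/g/v/z. No change.
Final form: 'zabgax'

zabgax


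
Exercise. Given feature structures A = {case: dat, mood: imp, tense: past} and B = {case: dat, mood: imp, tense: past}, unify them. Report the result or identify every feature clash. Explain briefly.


Compare features:
case: A=dat vs B=dat -> unified: dat
mood: A=imp vs B=imp -> unified: imp
tense: A=past vs B=past -> unified: past
No clashes found.

Unified: {case: dat, mood: imp, tense: past}


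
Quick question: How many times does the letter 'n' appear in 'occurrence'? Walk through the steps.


Letter 'n' in 'occurrence': found at position(s) 8 = 1 occurrence(s).

1


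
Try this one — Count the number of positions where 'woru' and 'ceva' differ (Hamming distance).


Alignment:
Position 1: 'w' vs 'c' = DIFFER
Position 2: 'o' vs 'e' = DIFFER
Position 3: 'r' vs 'v' = DIFFER
Position 4: 'u' vs 'a' = DIFFER
Total differences: 4

4


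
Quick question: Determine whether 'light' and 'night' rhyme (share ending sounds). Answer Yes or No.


Rime (stressed vowel + following sounds) of 'light': -ight = /aɪt/
Rime of 'night': -ight = /aɪt/
/aɪt/ and /aɪt/ are the same ending sound, so the words rhyme.

Yes


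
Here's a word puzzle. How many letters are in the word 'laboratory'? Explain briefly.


Spell out 'laboratory' and number each letter: l(1), a(2), b(3), o(4), r(5), a(6), t(7), o(8), r(9), y(10). Total: 10 letters.

10


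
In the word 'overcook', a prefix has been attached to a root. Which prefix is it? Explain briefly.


The word 'overcook' = 'over' (prefix) + 'cook' (root). The prefix is 'over'.

over


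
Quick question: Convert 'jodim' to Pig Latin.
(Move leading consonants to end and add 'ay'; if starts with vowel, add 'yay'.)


'jodim': move consonant cluster 'j' to end and add 'ay': 'odimjay'.

odimjay


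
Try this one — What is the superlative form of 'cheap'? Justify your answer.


Apply superlative formation (add -est): 'cheap' -> 'cheapest'.

cheapest


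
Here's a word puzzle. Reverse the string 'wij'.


Reverse 'wij' character by character: 'jiw'.

jiw


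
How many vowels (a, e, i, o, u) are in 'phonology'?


Vowels in 'phonology': o, o, o = 3 vowels.

3


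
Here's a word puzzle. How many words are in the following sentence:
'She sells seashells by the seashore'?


Split into words: She | sells | seashells | by | the | seashore = 6 words.

6


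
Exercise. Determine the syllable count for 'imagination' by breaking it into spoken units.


Break 'imagination' into syllables: i-mag-i-na-tion -> i | mag | i | na | tion = 5 syllables

5 syllables


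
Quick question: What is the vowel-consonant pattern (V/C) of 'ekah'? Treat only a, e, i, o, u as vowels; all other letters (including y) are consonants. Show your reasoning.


Letter mapping: e = V, k = C, a = V, h = C.

VCVC


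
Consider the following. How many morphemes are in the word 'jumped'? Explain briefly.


Decomposition: jump (root) + -ed (suffix) = 2 morpheme(s)

2 morphemes


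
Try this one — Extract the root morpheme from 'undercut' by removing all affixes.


Remove prefix 'under' from 'undercut' to get root 'cut'.

cut


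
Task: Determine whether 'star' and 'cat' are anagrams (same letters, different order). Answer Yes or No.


Sorted letters of 'star': 'arst'
Sorted letters of 'cat': 'act'
They do not match.

No


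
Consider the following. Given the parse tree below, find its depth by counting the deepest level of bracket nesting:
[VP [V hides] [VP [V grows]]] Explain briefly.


Count bracket nesting levels:
'[' at pos 0: depth = 1
'[' at pos 4: depth = 2
'[' at pos 14: depth = 2
'[' at pos 18: depth = 3
Maximum depth reached: 3

3


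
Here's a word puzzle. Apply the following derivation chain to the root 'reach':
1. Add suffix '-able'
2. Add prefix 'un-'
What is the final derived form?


Step 1: Add suffix '-able' to 'reach' = 'reachable'
Step 2: Add prefix 'un-' to 'reachable' = 'unreachable'

unreachable


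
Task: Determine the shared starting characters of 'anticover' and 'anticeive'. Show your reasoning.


Compare from the start: 5 characters match: 'antic'. Mismatch at position 6: 'o' vs 'e'.

antic


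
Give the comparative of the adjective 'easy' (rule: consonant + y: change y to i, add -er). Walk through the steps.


Apply comparative formation (consonant + y: change y to i, add -er): 'easy' -> 'easier'.

easier


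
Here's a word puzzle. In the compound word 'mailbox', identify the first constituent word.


Split 'mailbox' into 'mail' + 'box'. The first part is 'mail'.

mail


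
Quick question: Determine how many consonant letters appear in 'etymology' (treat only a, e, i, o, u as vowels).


Consonants in 'etymology': t, y, m, l, g, y = 6 consonants.

6


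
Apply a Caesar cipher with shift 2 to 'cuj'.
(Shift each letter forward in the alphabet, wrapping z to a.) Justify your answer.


Shift each letter by 2: c -> e, u -> w, j -> l. Result: 'ewl'.

ewl


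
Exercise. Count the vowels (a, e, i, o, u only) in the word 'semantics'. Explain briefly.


Vowels in 'semantics': e, a, i = 3 vowels.

3


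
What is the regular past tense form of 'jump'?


Apply rule: Add -ed. 'jump' becomes 'jumped'.

jumped


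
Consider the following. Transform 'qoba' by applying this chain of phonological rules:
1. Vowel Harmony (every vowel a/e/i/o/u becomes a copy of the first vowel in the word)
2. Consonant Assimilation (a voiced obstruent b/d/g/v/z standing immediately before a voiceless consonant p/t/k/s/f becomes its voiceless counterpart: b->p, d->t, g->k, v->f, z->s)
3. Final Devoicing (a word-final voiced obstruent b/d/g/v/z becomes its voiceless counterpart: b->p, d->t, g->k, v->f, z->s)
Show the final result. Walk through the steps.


Starting form: 'qoba'
Rule 1: Vowel Harmony: all vowels become 'o' (matching first vowel). 'qoba' -> 'qobo'
Rule 2: Consonant Assimilation: no voiced obstruent (b/d/g/v/z) stands immediately before a voiceless consonant (p/t/k/s/f). No change.
Rule 3: Final Devoicing: the word ends in the vowel 'o', not a consonant. No change.
Final form: 'qobo'

qobo


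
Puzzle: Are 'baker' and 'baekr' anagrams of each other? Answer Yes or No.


Sorted letters of 'baker': 'abekr'
Sorted letters of 'baekr': 'abekr'
They match.

Yes


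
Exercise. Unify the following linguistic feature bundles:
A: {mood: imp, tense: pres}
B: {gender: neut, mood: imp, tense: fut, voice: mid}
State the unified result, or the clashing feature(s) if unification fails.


Compare features:
gender: A=_ vs B=neut -> unified: neut
mood: A=imp vs B=imp -> unified: imp
tense: A=pres vs B=fut -> CLASH
voice: A=_ vs B=mid -> unified: mid
Clash detected on feature 'tense' (pres vs fut); unification fails.

CLASH on 'tense' (pres vs fut)


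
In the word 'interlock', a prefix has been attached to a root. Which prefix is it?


The word 'interlock' = 'inter' (prefix) + 'lock' (root). The prefix is 'inter'.

inter


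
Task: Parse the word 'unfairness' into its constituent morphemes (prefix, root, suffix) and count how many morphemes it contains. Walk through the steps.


Step 1: Identify prefix: 'un' (meaning: not/reverse)
Step 2: Identify root: 'fair'
Step 3: Identify suffix(es): 'ness'
Decomposition: un- (prefix: not/reverse) + fair (root) + -ness (suffix: state of)
Total morphemes: 3

3 morphemes (un- (prefix: not/reverse) + fair (root) + -ness (suffix: state of))


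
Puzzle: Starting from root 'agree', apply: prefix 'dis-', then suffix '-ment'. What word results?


Step 1: Add prefix 'dis-' to 'agree' = 'disagree'
Step 2: Add suffix '-ment' to 'disagree' = 'disagreement'

disagreement


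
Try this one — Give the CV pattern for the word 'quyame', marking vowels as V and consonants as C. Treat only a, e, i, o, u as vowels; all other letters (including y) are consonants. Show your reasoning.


Letter mapping: q = C, u = V, y = C, a = V, m = C, e = V.

CVCVCV


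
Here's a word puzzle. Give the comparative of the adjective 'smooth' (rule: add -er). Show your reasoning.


Apply comparative formation (add -er): 'smooth' -> 'smoother'.

smoother


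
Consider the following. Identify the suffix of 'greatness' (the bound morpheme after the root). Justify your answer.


The word 'greatness' = 'great' (root) + '-ness' (suffix). The suffix is '-ness'.

ness


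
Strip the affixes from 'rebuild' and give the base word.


Remove prefix 're' from 'rebuild' to get root 'build'.

build


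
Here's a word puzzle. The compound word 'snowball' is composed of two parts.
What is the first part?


Split 'snowball' into 'snow' + 'ball'. The first part is 'snow'.

snow


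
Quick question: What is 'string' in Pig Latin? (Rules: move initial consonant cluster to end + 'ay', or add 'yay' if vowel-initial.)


'string': move consonant cluster 'str' to end and add 'ay': 'ingstray'.

ingstray


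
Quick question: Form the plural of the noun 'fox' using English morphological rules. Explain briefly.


Apply rule: Add -es (sibilant/fricative ending). 'fox' becomes 'foxes'.

foxes


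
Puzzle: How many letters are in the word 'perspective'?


Spell out 'perspective' and number each letter: p(1), e(2), r(3), s(4), p(5), e(6), c(7), t(8), i(9), v(10), e(11). Total: 11 letters.

11


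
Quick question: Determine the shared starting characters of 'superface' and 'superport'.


Compare from the start: 5 characters match: 'super'. Mismatch at position 6: 'f' vs 'p'.

super


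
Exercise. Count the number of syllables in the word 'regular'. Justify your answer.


Break 'regular' into syllables: reg-u-lar -> reg | u | lar = 3 syllables

3 syllables


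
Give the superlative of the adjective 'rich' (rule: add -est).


Apply superlative formation (add -est): 'rich' -> 'richest'.

richest


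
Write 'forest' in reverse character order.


Reverse 'forest' character by character: 'tserof'.

tserof


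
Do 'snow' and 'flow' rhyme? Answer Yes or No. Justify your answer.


Rime (stressed vowel + following sounds) of 'snow': -ow = /oʊ/
Rime of 'flow': -ow = /oʊ/
/oʊ/ and /oʊ/ are the same ending sound, so the words rhyme.

Yes


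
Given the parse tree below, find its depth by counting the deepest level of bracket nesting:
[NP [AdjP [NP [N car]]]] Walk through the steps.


Count bracket nesting levels:
'[' at pos 0: depth = 1
'[' at pos 4: depth = 2
'[' at pos 10: depth = 3
'[' at pos 14: depth = 4
Maximum depth reached: 4

4
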